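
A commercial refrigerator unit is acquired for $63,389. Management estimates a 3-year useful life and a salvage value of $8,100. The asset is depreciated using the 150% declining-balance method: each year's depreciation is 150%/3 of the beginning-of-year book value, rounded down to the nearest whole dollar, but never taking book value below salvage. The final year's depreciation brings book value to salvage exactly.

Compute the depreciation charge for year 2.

Depreciable base = $63,389 − $8,100 = $55,289.
Year 1: ⌊$63,389 × 150%/3⌋ = $31,694. Book value $31,695.
Year 2: ⌊$31,695 × 150%/3⌋ = $15,847. Book value $15,848.

$15,847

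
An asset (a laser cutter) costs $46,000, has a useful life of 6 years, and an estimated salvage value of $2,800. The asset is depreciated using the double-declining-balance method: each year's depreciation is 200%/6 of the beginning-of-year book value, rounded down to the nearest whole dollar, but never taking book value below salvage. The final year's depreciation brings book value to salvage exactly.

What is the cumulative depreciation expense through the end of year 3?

Depreciable base = $46,000 − $2,800 = $43,200.
Year 1: ⌊$46,000 × 200%/6⌋ = $15,333. Book value $30,667.
Year 2: ⌊$30,667 × 200%/6⌋ = $10,222. Book value $20,445.
Year 3: ⌊$20,445 × 200%/6⌋ = $6,815. Book value $13,630.
Accumulated through year 3 = $46,000 − $13,630 = $32,370.

$32,370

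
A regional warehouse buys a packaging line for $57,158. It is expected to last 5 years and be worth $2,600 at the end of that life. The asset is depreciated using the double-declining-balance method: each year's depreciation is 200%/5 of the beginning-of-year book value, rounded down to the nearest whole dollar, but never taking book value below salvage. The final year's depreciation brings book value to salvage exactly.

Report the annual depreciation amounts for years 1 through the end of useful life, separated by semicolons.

$22,863; $13,718; $8,230; $4,938; $4,809

Depreciable base = $57,158 − $2,600 = $54,558.
Year 1: ⌊$57,158 × 200%/5⌋ = $22,863. Book value $34,295.
Year 2: ⌊$34,295 × 200%/5⌋ = $13,718. Book value $20,577.
Year 3: ⌊$20,577 × 200%/5⌋ = $8,230. Book value $12,347.
Year 4: ⌊$12,347 × 200%/5⌋ = $4,938. Book value $7,409.
Year 5 (final): $7,409 − $2,600 = $4,809. Book value $2,600.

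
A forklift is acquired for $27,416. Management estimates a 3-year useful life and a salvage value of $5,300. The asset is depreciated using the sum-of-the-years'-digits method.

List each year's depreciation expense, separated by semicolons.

$11,058; $7,372; $3,686

Depreciable base = $27,416 − $5,300 = $22,116.
Sum of the years' digits = 3+2+1 = 6.
Year 1: $22,116 × 3/6 = $11,058. Book value $16,358.
Year 2: $22,116 × 2/6 = $7,372. Book value $8,986.
Year 3: $22,116 × 1/6 = $3,686. Book value $5,300.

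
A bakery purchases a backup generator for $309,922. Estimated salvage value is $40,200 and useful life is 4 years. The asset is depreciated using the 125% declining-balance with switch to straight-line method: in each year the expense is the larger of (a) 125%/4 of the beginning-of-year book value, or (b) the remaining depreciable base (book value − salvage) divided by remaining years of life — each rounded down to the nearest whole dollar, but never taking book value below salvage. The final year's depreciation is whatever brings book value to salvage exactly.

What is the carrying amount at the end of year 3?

Depreciable base = $309,922 − $40,200 = $269,722.
Year 1: DB = ⌊$309,922 × 125%/4⌋ = $96,850; SL = ⌊$269,722/4⌋ = $67,430 → take DB $96,850. Book value $213,072.
Year 2: DB = ⌊$213,072 × 125%/4⌋ = $66,585; SL = ⌊$172,872/3⌋ = $57,624 → take DB $66,585. Book value $146,487.
Year 3: DB = ⌊$146,487 × 125%/4⌋ = $45,777; SL = ⌊$106,287/2⌋ = $53,143 → take SL $53,143. Book value $93,344.

$93,344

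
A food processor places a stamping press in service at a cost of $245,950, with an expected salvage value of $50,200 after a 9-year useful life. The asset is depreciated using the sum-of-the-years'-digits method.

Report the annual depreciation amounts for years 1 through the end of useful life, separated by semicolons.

Depreciable base = $245,950 − $50,200 = $195,750.
Sum of the years' digits = 9+8+7+6+5+4+3+2+1 = 45.
Year 1: $195,750 × 9/45 = $39,150. Book value $206,800.
Year 2: $195,750 × 8/45 = $34,800. Book value $172,000.
Year 3: $195,750 × 7/45 = $30,450. Book value $141,550.
Year 4: $195,750 × 6/45 = $26,100. Book value $115,450.
Year 5: $195,750 × 5/45 = $21,750. Book value $93,700.
Year 6: $195,750 × 4/45 = $17,400. Book value $76,300.
Year 7: $195,750 × 3/45 = $13,050. Book value $63,250.
Year 8: $195,750 × 2/45 = $8,700. Book value $54,550.
Year 9: $195,750 × 1/45 = $4,350. Book value $50,200.

$39,150; $34,800; $30,450; $26,100; $21,750; $17,400; $13,050; $8,700; $4,350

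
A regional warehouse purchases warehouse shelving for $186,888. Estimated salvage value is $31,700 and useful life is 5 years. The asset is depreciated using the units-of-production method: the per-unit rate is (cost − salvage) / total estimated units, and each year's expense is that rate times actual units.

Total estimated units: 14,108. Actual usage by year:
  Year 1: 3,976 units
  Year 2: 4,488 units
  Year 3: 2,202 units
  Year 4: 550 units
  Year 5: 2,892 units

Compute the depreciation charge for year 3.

Depreciable base = $186,888 − $31,700 = $155,188.
Rate = $155,188 / 14,108 units = $11 per unit.
Year 1: 3,976 × $11 = $43,736. Book value $143,152.
Year 2: 4,488 × $11 = $49,368. Book value $93,784.
Year 3: 2,202 × $11 = $24,222. Book value $69,562.

$24,222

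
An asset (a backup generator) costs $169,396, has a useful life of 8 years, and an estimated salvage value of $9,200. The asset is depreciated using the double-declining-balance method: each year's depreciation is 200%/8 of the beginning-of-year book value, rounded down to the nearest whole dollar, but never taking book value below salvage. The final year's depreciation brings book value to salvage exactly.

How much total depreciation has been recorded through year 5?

$129,196

Depreciable base = $169,396 − $9,200 = $160,196.
Year 1: ⌊$169,396 × 200%/8⌋ = $42,349. Book value $127,047.
Year 2: ⌊$127,047 × 200%/8⌋ = $31,761. Book value $95,286.
Year 3: ⌊$95,286 × 200%/8⌋ = $23,821. Book value $71,465.
Year 4: ⌊$71,465 × 200%/8⌋ = $17,866. Book value $53,599.
Year 5: ⌊$53,599 × 200%/8⌋ = $13,399. Book value $40,200.
Accumulated through year 5 = $169,396 − $40,200 = $129,196.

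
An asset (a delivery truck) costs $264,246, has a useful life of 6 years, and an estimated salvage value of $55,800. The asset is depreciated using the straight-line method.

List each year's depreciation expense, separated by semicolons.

Depreciable base = $264,246 − $55,800 = $208,446.
Annual expense = $208,446 / 6 = $34,741.
End of year 1: book value $229,505.
End of year 2: book value $194,764.
End of year 3: book value $160,023.
End of year 4: book value $125,282.
End of year 5: book value $90,541.
End of year 6: book value $55,800.

$34,741; $34,741; $34,741; $34,741; $34,741; $34,741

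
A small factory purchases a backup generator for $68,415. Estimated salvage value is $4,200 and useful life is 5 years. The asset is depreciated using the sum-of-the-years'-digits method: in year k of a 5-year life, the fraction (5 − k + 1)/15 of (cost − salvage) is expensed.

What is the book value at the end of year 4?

$8,481

Depreciable base = $68,415 − $4,200 = $64,215.
Sum of the years' digits = 5+4+3+2+1 = 15.
Year 1: $64,215 × 5/15 = $21,405. Book value $47,010.
Year 2: $64,215 × 4/15 = $17,124. Book value $29,886.
Year 3: $64,215 × 3/15 = $12,843. Book value $17,043.
Year 4: $64,215 × 2/15 = $8,562. Book value $8,481.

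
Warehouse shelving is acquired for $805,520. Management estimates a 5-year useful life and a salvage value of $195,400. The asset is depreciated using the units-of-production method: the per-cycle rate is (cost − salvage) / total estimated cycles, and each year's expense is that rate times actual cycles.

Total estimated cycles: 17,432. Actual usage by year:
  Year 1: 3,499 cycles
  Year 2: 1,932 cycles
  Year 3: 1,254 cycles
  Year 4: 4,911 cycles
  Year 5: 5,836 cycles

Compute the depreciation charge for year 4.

$171,885

Depreciable base = $805,520 − $195,400 = $610,120.
Rate = $610,120 / 17,432 cycles = $35 per cycle.
Year 1: 3,499 × $35 = $122,465. Book value $683,055.
Year 2: 1,932 × $35 = $67,620. Book value $615,435.
Year 3: 1,254 × $35 = $43,890. Book value $571,545.
Year 4: 4,911 × $35 = $171,885. Book value $399,660.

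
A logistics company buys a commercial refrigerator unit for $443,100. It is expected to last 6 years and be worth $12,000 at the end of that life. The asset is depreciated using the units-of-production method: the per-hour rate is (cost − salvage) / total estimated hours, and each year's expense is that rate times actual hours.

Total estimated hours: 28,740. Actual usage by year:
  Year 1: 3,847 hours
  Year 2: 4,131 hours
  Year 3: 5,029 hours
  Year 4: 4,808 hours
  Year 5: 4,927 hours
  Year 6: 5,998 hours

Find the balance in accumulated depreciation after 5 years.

Depreciable base = $443,100 − $12,000 = $431,100.
Rate = $431,100 / 28,740 hours = $15 per hour.
Year 1: 3,847 × $15 = $57,705. Book value $385,395.
Year 2: 4,131 × $15 = $61,965. Book value $323,430.
Year 3: 5,029 × $15 = $75,435. Book value $247,995.
Year 4: 4,808 × $15 = $72,120. Book value $175,875.
Year 5: 4,927 × $15 = $73,905. Book value $101,970.
Accumulated through year 5 = $443,100 − $101,970 = $341,130.

$341,130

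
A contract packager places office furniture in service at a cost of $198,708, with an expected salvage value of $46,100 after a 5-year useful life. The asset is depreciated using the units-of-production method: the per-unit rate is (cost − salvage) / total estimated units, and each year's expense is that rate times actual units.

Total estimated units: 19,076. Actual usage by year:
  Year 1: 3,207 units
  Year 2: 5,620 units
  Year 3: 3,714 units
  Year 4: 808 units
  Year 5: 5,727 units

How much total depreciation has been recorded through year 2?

$70,616

Depreciable base = $198,708 − $46,100 = $152,608.
Rate = $152,608 / 19,076 units = $8 per unit.
Year 1: 3,207 × $8 = $25,656. Book value $173,052.
Year 2: 5,620 × $8 = $44,960. Book value $128,092.
Accumulated through year 2 = $198,708 − $128,092 = $70,616.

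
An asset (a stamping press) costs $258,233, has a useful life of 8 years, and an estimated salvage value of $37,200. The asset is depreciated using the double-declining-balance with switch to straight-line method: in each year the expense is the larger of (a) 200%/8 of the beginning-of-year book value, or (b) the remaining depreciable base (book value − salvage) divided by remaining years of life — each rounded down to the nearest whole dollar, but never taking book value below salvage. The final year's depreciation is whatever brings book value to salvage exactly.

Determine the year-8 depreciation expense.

Depreciable base = $258,233 − $37,200 = $221,033.
Year 1: DB = ⌊$258,233 × 200%/8⌋ = $64,558; SL = ⌊$221,033/8⌋ = $27,629 → take DB $64,558. Book value $193,675.
Year 2: DB = ⌊$193,675 × 200%/8⌋ = $48,418; SL = ⌊$156,475/7⌋ = $22,353 → take DB $48,418. Book value $145,257.
Year 3: DB = ⌊$145,257 × 200%/8⌋ = $36,314; SL = ⌊$108,057/6⌋ = $18,009 → take DB $36,314. Book value $108,943.
Year 4: DB = ⌊$108,943 × 200%/8⌋ = $27,235; SL = ⌊$71,743/5⌋ = $14,348 → take DB $27,235. Book value $81,708.
Year 5: DB = ⌊$81,708 × 200%/8⌋ = $20,427; SL = ⌊$44,508/4⌋ = $11,127 → take DB $20,427. Book value $61,281.
Year 6: DB = ⌊$61,281 × 200%/8⌋ = $15,320; SL = ⌊$24,081/3⌋ = $8,027 → take DB $15,320. Book value $45,961.
Year 7: DB = ⌊$45,961 × 200%/8⌋ = $11,490; SL = ⌊$8,761/2⌋ = $4,380 → take DB $11,490, capped at $8,761. Book value $37,200.
Year 8 (final): $37,200 − $37,200 = $0. Book value $37,200.

$0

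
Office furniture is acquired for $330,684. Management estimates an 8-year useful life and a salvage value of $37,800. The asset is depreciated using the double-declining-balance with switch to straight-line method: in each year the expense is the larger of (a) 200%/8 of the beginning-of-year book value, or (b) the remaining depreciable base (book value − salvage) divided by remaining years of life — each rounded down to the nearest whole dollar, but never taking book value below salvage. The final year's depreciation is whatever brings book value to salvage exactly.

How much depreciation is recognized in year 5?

$26,157

Depreciable base = $330,684 − $37,800 = $292,884.
Year 1: DB = ⌊$330,684 × 200%/8⌋ = $82,671; SL = ⌊$292,884/8⌋ = $36,610 → take DB $82,671. Book value $248,013.
Year 2: DB = ⌊$248,013 × 200%/8⌋ = $62,003; SL = ⌊$210,213/7⌋ = $30,030 → take DB $62,003. Book value $186,010.
Year 3: DB = ⌊$186,010 × 200%/8⌋ = $46,502; SL = ⌊$148,210/6⌋ = $24,701 → take DB $46,502. Book value $139,508.
Year 4: DB = ⌊$139,508 × 200%/8⌋ = $34,877; SL = ⌊$101,708/5⌋ = $20,341 → take DB $34,877. Book value $104,631.
Year 5: DB = ⌊$104,631 × 200%/8⌋ = $26,157; SL = ⌊$66,831/4⌋ = $16,707 → take DB $26,157. Book value $78,474.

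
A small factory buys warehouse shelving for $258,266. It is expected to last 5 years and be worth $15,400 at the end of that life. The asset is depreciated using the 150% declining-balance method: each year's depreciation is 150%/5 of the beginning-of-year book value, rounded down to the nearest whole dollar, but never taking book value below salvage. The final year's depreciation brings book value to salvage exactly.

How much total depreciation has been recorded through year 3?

Depreciable base = $258,266 − $15,400 = $242,866.
Year 1: ⌊$258,266 × 150%/5⌋ = $77,479. Book value $180,787.
Year 2: ⌊$180,787 × 150%/5⌋ = $54,236. Book value $126,551.
Year 3: ⌊$126,551 × 150%/5⌋ = $37,965. Book value $88,586.
Accumulated through year 3 = $258,266 − $88,586 = $169,680.

$169,680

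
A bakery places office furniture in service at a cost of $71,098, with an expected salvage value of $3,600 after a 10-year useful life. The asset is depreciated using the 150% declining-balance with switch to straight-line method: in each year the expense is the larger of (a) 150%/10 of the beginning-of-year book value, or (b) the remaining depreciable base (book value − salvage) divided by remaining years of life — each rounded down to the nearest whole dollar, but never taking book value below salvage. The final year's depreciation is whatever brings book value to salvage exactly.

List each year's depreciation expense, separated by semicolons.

Depreciable base = $71,098 − $3,600 = $67,498.
Year 1: DB = ⌊$71,098 × 150%/10⌋ = $10,664; SL = ⌊$67,498/10⌋ = $6,749 → take DB $10,664. Book value $60,434.
Year 2: DB = ⌊$60,434 × 150%/10⌋ = $9,065; SL = ⌊$56,834/9⌋ = $6,314 → take DB $9,065. Book value $51,369.
Year 3: DB = ⌊$51,369 × 150%/10⌋ = $7,705; SL = ⌊$47,769/8⌋ = $5,971 → take DB $7,705. Book value $43,664.
Year 4: DB = ⌊$43,664 × 150%/10⌋ = $6,549; SL = ⌊$40,064/7⌋ = $5,723 → take DB $6,549. Book value $37,115.
Year 5: DB = ⌊$37,115 × 150%/10⌋ = $5,567; SL = ⌊$33,515/6⌋ = $5,585 → take SL $5,585. Book value $31,530.
Year 6: DB = ⌊$31,530 × 150%/10⌋ = $4,729; SL = ⌊$27,930/5⌋ = $5,586 → take SL $5,586. Book value $25,944.
Year 7: DB = ⌊$25,944 × 150%/10⌋ = $3,891; SL = ⌊$22,344/4⌋ = $5,586 → take SL $5,586. Book value $20,358.
Year 8: DB = ⌊$20,358 × 150%/10⌋ = $3,053; SL = ⌊$16,758/3⌋ = $5,586 → take SL $5,586. Book value $14,772.
Year 9: DB = ⌊$14,772 × 150%/10⌋ = $2,215; SL = ⌊$11,172/2⌋ = $5,586 → take SL $5,586. Book value $9,186.
Year 10 (final): $9,186 − $3,600 = $5,586. Book value $3,600.

$10,664; $9,065; $7,705; $6,549; $5,585; $5,586; $5,586; $5,586; $5,586; $5,586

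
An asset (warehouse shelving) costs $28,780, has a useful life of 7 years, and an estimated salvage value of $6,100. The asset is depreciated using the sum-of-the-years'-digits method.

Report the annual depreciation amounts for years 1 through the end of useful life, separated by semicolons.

Depreciable base = $28,780 − $6,100 = $22,680.
Sum of the years' digits = 7+6+5+4+3+2+1 = 28.
Year 1: $22,680 × 7/28 = $5,670. Book value $23,110.
Year 2: $22,680 × 6/28 = $4,860. Book value $18,250.
Year 3: $22,680 × 5/28 = $4,050. Book value $14,200.
Year 4: $22,680 × 4/28 = $3,240. Book value $10,960.
Year 5: $22,680 × 3/28 = $2,430. Book value $8,530.
Year 6: $22,680 × 2/28 = $1,620. Book value $6,910.
Year 7: $22,680 × 1/28 = $810. Book value $6,100.

$5,670; $4,860; $4,050; $3,240; $2,430; $1,620; $810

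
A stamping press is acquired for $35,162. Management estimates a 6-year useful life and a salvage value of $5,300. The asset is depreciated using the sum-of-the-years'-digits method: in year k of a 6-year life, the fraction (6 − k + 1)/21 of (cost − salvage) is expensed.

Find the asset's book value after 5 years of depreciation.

$6,722

Depreciable base = $35,162 − $5,300 = $29,862.
Sum of the years' digits = 6+5+4+3+2+1 = 21.
Year 1: $29,862 × 6/21 = $8,532. Book value $26,630.
Year 2: $29,862 × 5/21 = $7,110. Book value $19,520.
Year 3: $29,862 × 4/21 = $5,688. Book value $13,832.
Year 4: $29,862 × 3/21 = $4,266. Book value $9,566.
Year 5: $29,862 × 2/21 = $2,844. Book value $6,722.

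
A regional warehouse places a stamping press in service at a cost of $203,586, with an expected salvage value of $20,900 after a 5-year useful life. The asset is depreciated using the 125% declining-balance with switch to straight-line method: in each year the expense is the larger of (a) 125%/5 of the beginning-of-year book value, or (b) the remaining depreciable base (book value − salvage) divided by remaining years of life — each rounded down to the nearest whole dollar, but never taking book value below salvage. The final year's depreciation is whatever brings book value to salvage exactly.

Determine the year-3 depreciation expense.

Depreciable base = $203,586 − $20,900 = $182,686.
Year 1: DB = ⌊$203,586 × 125%/5⌋ = $50,896; SL = ⌊$182,686/5⌋ = $36,537 → take DB $50,896. Book value $152,690.
Year 2: DB = ⌊$152,690 × 125%/5⌋ = $38,172; SL = ⌊$131,790/4⌋ = $32,947 → take DB $38,172. Book value $114,518.
Year 3: DB = ⌊$114,518 × 125%/5⌋ = $28,629; SL = ⌊$93,618/3⌋ = $31,206 → take SL $31,206. Book value $83,312.

$31,206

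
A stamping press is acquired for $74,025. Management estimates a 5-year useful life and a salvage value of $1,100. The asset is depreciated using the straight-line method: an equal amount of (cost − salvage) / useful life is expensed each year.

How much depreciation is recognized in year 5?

$14,585

Depreciable base = $74,025 − $1,100 = $72,925.
Annual expense = $72,925 / 5 = $14,585.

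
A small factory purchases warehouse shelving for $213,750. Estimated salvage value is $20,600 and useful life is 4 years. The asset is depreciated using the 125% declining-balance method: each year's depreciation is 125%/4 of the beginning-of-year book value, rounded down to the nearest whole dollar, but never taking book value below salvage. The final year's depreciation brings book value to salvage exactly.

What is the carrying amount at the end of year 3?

Depreciable base = $213,750 − $20,600 = $193,150.
Year 1: ⌊$213,750 × 125%/4⌋ = $66,796. Book value $146,954.
Year 2: ⌊$146,954 × 125%/4⌋ = $45,923. Book value $101,031.
Year 3: ⌊$101,031 × 125%/4⌋ = $31,572. Book value $69,459.

$69,459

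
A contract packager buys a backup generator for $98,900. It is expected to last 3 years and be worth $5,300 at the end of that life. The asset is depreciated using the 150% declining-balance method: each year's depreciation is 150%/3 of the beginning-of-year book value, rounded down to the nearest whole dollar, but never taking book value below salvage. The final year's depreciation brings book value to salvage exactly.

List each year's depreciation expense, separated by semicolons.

$49,450; $24,725; $19,425

Depreciable base = $98,900 − $5,300 = $93,600.
Year 1: ⌊$98,900 × 150%/3⌋ = $49,450. Book value $49,450.
Year 2: ⌊$49,450 × 150%/3⌋ = $24,725. Book value $24,725.
Year 3 (final): $24,725 − $5,300 = $19,425. Book value $5,300.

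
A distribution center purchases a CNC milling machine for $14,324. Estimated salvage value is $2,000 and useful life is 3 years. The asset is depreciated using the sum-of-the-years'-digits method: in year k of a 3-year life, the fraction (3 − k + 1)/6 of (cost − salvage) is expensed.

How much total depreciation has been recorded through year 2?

$10,270

Depreciable base = $14,324 − $2,000 = $12,324.
Sum of the years' digits = 3+2+1 = 6.
Year 1: $12,324 × 3/6 = $6,162. Book value $8,162.
Year 2: $12,324 × 2/6 = $4,108. Book value $4,054.
Accumulated through year 2 = $14,324 − $4,054 = $10,270.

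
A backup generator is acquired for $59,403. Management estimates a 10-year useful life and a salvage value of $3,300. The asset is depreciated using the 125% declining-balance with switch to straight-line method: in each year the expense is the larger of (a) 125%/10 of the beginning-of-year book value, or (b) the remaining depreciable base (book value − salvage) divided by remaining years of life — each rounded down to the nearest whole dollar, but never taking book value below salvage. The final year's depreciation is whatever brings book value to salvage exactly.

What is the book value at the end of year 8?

$13,728

Depreciable base = $59,403 − $3,300 = $56,103.
Year 1: DB = ⌊$59,403 × 125%/10⌋ = $7,425; SL = ⌊$56,103/10⌋ = $5,610 → take DB $7,425. Book value $51,978.
Year 2: DB = ⌊$51,978 × 125%/10⌋ = $6,497; SL = ⌊$48,678/9⌋ = $5,408 → take DB $6,497. Book value $45,481.
Year 3: DB = ⌊$45,481 × 125%/10⌋ = $5,685; SL = ⌊$42,181/8⌋ = $5,272 → take DB $5,685. Book value $39,796.
Year 4: DB = ⌊$39,796 × 125%/10⌋ = $4,974; SL = ⌊$36,496/7⌋ = $5,213 → take SL $5,213. Book value $34,583.
Year 5: DB = ⌊$34,583 × 125%/10⌋ = $4,322; SL = ⌊$31,283/6⌋ = $5,213 → take SL $5,213. Book value $29,370.
Year 6: DB = ⌊$29,370 × 125%/10⌋ = $3,671; SL = ⌊$26,070/5⌋ = $5,214 → take SL $5,214. Book value $24,156.
Year 7: DB = ⌊$24,156 × 125%/10⌋ = $3,019; SL = ⌊$20,856/4⌋ = $5,214 → take SL $5,214. Book value $18,942.
Year 8: DB = ⌊$18,942 × 125%/10⌋ = $2,367; SL = ⌊$15,642/3⌋ = $5,214 → take SL $5,214. Book value $13,728.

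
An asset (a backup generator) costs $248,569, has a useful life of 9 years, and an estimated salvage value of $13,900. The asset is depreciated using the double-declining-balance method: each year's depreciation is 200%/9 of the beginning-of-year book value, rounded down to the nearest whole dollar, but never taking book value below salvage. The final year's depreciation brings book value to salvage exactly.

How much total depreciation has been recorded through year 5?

$177,818

Depreciable base = $248,569 − $13,900 = $234,669.
Year 1: ⌊$248,569 × 200%/9⌋ = $55,237. Book value $193,332.
Year 2: ⌊$193,332 × 200%/9⌋ = $42,962. Book value $150,370.
Year 3: ⌊$150,370 × 200%/9⌋ = $33,415. Book value $116,955.
Year 4: ⌊$116,955 × 200%/9⌋ = $25,990. Book value $90,965.
Year 5: ⌊$90,965 × 200%/9⌋ = $20,214. Book value $70,751.
Accumulated through year 5 = $248,569 − $70,751 = $177,818.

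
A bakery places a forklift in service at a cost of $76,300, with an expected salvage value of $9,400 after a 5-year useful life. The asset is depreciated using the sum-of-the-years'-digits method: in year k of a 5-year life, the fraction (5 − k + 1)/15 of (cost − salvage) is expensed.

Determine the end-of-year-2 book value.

$36,160

Depreciable base = $76,300 − $9,400 = $66,900.
Sum of the years' digits = 5+4+3+2+1 = 15.
Year 1: $66,900 × 5/15 = $22,300. Book value $54,000.
Year 2: $66,900 × 4/15 = $17,840. Book value $36,160.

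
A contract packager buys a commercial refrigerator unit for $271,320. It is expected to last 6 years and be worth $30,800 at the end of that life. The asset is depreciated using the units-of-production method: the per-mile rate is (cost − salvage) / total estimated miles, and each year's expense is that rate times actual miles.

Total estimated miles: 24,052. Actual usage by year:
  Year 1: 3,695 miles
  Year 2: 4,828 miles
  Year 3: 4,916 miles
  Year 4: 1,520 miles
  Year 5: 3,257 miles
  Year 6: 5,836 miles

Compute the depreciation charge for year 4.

Depreciable base = $271,320 − $30,800 = $240,520.
Rate = $240,520 / 24,052 miles = $10 per mile.
Year 1: 3,695 × $10 = $36,950. Book value $234,370.
Year 2: 4,828 × $10 = $48,280. Book value $186,090.
Year 3: 4,916 × $10 = $49,160. Book value $136,930.
Year 4: 1,520 × $10 = $15,200. Book value $121,730.

$15,200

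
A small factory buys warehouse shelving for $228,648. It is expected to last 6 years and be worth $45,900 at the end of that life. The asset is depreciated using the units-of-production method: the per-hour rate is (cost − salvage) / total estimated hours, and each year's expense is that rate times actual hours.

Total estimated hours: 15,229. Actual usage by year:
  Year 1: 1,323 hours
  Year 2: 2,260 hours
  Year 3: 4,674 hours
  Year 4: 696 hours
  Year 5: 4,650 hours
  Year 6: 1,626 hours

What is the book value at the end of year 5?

$65,412

Depreciable base = $228,648 − $45,900 = $182,748.
Rate = $182,748 / 15,229 hours = $12 per hour.
Year 1: 1,323 × $12 = $15,876. Book value $212,772.
Year 2: 2,260 × $12 = $27,120. Book value $185,652.
Year 3: 4,674 × $12 = $56,088. Book value $129,564.
Year 4: 696 × $12 = $8,352. Book value $121,212.
Year 5: 4,650 × $12 = $55,800. Book value $65,412.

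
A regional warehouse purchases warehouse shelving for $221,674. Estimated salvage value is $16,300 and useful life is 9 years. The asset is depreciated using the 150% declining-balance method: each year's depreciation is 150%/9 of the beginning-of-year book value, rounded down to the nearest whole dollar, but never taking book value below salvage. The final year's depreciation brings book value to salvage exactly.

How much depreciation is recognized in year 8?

$10,311

Depreciable base = $221,674 − $16,300 = $205,374.
Year 1: ⌊$221,674 × 150%/9⌋ = $36,945. Book value $184,729.
Year 2: ⌊$184,729 × 150%/9⌋ = $30,788. Book value $153,941.
Year 3: ⌊$153,941 × 150%/9⌋ = $25,656. Book value $128,285.
Year 4: ⌊$128,285 × 150%/9⌋ = $21,380. Book value $106,905.
Year 5: ⌊$106,905 × 150%/9⌋ = $17,817. Book value $89,088.
Year 6: ⌊$89,088 × 150%/9⌋ = $14,848. Book value $74,240.
Year 7: ⌊$74,240 × 150%/9⌋ = $12,373. Book value $61,867.
Year 8: ⌊$61,867 × 150%/9⌋ = $10,311. Book value $51,556.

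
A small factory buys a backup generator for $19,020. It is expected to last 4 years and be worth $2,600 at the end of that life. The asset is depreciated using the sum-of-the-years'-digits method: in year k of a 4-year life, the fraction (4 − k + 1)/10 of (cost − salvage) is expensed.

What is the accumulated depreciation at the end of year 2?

Depreciable base = $19,020 − $2,600 = $16,420.
Sum of the years' digits = 4+3+2+1 = 10.
Year 1: $16,420 × 4/10 = $6,568. Book value $12,452.
Year 2: $16,420 × 3/10 = $4,926. Book value $7,526.
Accumulated through year 2 = $19,020 − $7,526 = $11,494.

$11,494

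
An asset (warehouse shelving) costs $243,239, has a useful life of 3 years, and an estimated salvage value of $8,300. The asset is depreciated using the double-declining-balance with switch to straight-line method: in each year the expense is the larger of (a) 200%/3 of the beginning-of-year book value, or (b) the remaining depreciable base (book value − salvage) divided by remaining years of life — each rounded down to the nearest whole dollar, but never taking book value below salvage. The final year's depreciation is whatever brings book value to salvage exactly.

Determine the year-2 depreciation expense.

Depreciable base = $243,239 − $8,300 = $234,939.
Year 1: DB = ⌊$243,239 × 200%/3⌋ = $162,159; SL = ⌊$234,939/3⌋ = $78,313 → take DB $162,159. Book value $81,080.
Year 2: DB = ⌊$81,080 × 200%/3⌋ = $54,053; SL = ⌊$72,780/2⌋ = $36,390 → take DB $54,053. Book value $27,027.

$54,053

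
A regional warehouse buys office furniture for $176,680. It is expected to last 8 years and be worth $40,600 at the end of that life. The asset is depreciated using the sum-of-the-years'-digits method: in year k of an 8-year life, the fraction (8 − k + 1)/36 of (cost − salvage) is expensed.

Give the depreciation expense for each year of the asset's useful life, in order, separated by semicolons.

$30,240; $26,460; $22,680; $18,900; $15,120; $11,340; $7,560; $3,780

Depreciable base = $176,680 − $40,600 = $136,080.
Sum of the years' digits = 8+7+6+5+4+3+2+1 = 36.
Year 1: $136,080 × 8/36 = $30,240. Book value $146,440.
Year 2: $136,080 × 7/36 = $26,460. Book value $119,980.
Year 3: $136,080 × 6/36 = $22,680. Book value $97,300.
Year 4: $136,080 × 5/36 = $18,900. Book value $78,400.
Year 5: $136,080 × 4/36 = $15,120. Book value $63,280.
Year 6: $136,080 × 3/36 = $11,340. Book value $51,940.
Year 7: $136,080 × 2/36 = $7,560. Book value $44,380.
Year 8: $136,080 × 1/36 = $3,780. Book value $40,600.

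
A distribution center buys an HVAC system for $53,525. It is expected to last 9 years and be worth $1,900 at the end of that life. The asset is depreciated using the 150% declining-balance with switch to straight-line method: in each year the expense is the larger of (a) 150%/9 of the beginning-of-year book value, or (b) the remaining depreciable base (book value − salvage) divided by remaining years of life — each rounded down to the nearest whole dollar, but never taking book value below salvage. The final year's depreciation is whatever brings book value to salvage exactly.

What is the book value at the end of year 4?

Depreciable base = $53,525 − $1,900 = $51,625.
Year 1: DB = ⌊$53,525 × 150%/9⌋ = $8,920; SL = ⌊$51,625/9⌋ = $5,736 → take DB $8,920. Book value $44,605.
Year 2: DB = ⌊$44,605 × 150%/9⌋ = $7,434; SL = ⌊$42,705/8⌋ = $5,338 → take DB $7,434. Book value $37,171.
Year 3: DB = ⌊$37,171 × 150%/9⌋ = $6,195; SL = ⌊$35,271/7⌋ = $5,038 → take DB $6,195. Book value $30,976.
Year 4: DB = ⌊$30,976 × 150%/9⌋ = $5,162; SL = ⌊$29,076/6⌋ = $4,846 → take DB $5,162. Book value $25,814.

$25,814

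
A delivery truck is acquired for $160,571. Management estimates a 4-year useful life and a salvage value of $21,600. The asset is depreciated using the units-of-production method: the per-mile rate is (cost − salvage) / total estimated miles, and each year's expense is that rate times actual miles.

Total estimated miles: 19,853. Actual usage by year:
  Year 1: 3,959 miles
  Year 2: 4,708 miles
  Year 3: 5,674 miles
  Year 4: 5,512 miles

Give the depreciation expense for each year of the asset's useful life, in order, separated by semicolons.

Depreciable base = $160,571 − $21,600 = $138,971.
Rate = $138,971 / 19,853 miles = $7 per mile.
Year 1: 3,959 × $7 = $27,713. Book value $132,858.
Year 2: 4,708 × $7 = $32,956. Book value $99,902.
Year 3: 5,674 × $7 = $39,718. Book value $60,184.
Year 4: 5,512 × $7 = $38,584. Book value $21,600.

$27,713; $32,956; $39,718; $38,584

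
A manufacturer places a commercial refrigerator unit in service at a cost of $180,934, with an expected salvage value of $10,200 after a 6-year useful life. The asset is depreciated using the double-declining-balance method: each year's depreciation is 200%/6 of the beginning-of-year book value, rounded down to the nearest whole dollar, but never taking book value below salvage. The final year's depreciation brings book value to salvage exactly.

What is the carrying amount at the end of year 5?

Depreciable base = $180,934 − $10,200 = $170,734.
Year 1: ⌊$180,934 × 200%/6⌋ = $60,311. Book value $120,623.
Year 2: ⌊$120,623 × 200%/6⌋ = $40,207. Book value $80,416.
Year 3: ⌊$80,416 × 200%/6⌋ = $26,805. Book value $53,611.
Year 4: ⌊$53,611 × 200%/6⌋ = $17,870. Book value $35,741.
Year 5: ⌊$35,741 × 200%/6⌋ = $11,913. Book value $23,828.

$23,828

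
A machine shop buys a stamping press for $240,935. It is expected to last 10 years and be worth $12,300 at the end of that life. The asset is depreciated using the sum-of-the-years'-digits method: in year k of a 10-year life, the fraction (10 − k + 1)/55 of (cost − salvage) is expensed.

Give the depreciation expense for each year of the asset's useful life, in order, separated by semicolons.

$41,570; $37,413; $33,256; $29,099; $24,942; $20,785; $16,628; $12,471; $8,314; $4,157

Depreciable base = $240,935 − $12,300 = $228,635.
Sum of the years' digits = 10+9+8+7+6+5+4+3+2+1 = 55.
Year 1: $228,635 × 10/55 = $41,570. Book value $199,365.
Year 2: $228,635 × 9/55 = $37,413. Book value $161,952.
Year 3: $228,635 × 8/55 = $33,256. Book value $128,696.
Year 4: $228,635 × 7/55 = $29,099. Book value $99,597.
Year 5: $228,635 × 6/55 = $24,942. Book value $74,655.
Year 6: $228,635 × 5/55 = $20,785. Book value $53,870.
Year 7: $228,635 × 4/55 = $16,628. Book value $37,242.
Year 8: $228,635 × 3/55 = $12,471. Book value $24,771.
Year 9: $228,635 × 2/55 = $8,314. Book value $16,457.
Year 10: $228,635 × 1/55 = $4,157. Book value $12,300.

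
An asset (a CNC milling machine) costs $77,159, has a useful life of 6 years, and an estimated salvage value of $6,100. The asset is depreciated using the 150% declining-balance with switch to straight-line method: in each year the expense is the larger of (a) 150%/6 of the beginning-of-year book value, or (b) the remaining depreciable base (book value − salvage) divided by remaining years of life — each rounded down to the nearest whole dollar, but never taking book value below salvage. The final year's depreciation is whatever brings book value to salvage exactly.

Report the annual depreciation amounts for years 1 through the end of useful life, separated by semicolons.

$19,289; $14,467; $10,850; $8,817; $8,818; $8,818

Depreciable base = $77,159 − $6,100 = $71,059.
Year 1: DB = ⌊$77,159 × 150%/6⌋ = $19,289; SL = ⌊$71,059/6⌋ = $11,843 → take DB $19,289. Book value $57,870.
Year 2: DB = ⌊$57,870 × 150%/6⌋ = $14,467; SL = ⌊$51,770/5⌋ = $10,354 → take DB $14,467. Book value $43,403.
Year 3: DB = ⌊$43,403 × 150%/6⌋ = $10,850; SL = ⌊$37,303/4⌋ = $9,325 → take DB $10,850. Book value $32,553.
Year 4: DB = ⌊$32,553 × 150%/6⌋ = $8,138; SL = ⌊$26,453/3⌋ = $8,817 → take SL $8,817. Book value $23,736.
Year 5: DB = ⌊$23,736 × 150%/6⌋ = $5,934; SL = ⌊$17,636/2⌋ = $8,818 → take SL $8,818. Book value $14,918.
Year 6 (final): $14,918 − $6,100 = $8,818. Book value $6,100.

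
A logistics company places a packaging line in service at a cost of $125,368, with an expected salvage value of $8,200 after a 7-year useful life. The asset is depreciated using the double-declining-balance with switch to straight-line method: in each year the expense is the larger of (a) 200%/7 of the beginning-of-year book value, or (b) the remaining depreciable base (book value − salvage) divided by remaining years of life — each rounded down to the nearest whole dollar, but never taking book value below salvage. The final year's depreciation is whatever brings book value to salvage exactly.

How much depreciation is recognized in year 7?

Depreciable base = $125,368 − $8,200 = $117,168.
Year 1: DB = ⌊$125,368 × 200%/7⌋ = $35,819; SL = ⌊$117,168/7⌋ = $16,738 → take DB $35,819. Book value $89,549.
Year 2: DB = ⌊$89,549 × 200%/7⌋ = $25,585; SL = ⌊$81,349/6⌋ = $13,558 → take DB $25,585. Book value $63,964.
Year 3: DB = ⌊$63,964 × 200%/7⌋ = $18,275; SL = ⌊$55,764/5⌋ = $11,152 → take DB $18,275. Book value $45,689.
Year 4: DB = ⌊$45,689 × 200%/7⌋ = $13,054; SL = ⌊$37,489/4⌋ = $9,372 → take DB $13,054. Book value $32,635.
Year 5: DB = ⌊$32,635 × 200%/7⌋ = $9,324; SL = ⌊$24,435/3⌋ = $8,145 → take DB $9,324. Book value $23,311.
Year 6: DB = ⌊$23,311 × 200%/7⌋ = $6,660; SL = ⌊$15,111/2⌋ = $7,555 → take SL $7,555. Book value $15,756.
Year 7 (final): $15,756 − $8,200 = $7,556. Book value $8,200.

$7,556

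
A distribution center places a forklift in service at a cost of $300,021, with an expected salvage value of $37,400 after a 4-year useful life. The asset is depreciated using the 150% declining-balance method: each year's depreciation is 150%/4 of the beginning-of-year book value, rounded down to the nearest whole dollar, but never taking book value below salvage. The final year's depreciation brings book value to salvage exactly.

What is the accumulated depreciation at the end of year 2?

$182,824

Depreciable base = $300,021 − $37,400 = $262,621.
Year 1: ⌊$300,021 × 150%/4⌋ = $112,507. Book value $187,514.
Year 2: ⌊$187,514 × 150%/4⌋ = $70,317. Book value $117,197.
Accumulated through year 2 = $300,021 − $117,197 = $182,824.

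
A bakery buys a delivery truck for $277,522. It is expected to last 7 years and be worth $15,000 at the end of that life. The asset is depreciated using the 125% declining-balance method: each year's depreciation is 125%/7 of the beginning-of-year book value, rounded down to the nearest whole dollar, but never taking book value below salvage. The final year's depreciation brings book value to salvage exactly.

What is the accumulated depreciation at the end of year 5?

$173,732

Depreciable base = $277,522 − $15,000 = $262,522.
Year 1: ⌊$277,522 × 125%/7⌋ = $49,557. Book value $227,965.
Year 2: ⌊$227,965 × 125%/7⌋ = $40,708. Book value $187,257.
Year 3: ⌊$187,257 × 125%/7⌋ = $33,438. Book value $153,819.
Year 4: ⌊$153,819 × 125%/7⌋ = $27,467. Book value $126,352.
Year 5: ⌊$126,352 × 125%/7⌋ = $22,562. Book value $103,790.
Accumulated through year 5 = $277,522 − $103,790 = $173,732.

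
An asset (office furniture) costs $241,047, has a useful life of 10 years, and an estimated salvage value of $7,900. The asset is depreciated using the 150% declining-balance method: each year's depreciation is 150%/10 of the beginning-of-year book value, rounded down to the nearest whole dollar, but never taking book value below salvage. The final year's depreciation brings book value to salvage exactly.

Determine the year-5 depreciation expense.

$18,874

Depreciable base = $241,047 − $7,900 = $233,147.
Year 1: ⌊$241,047 × 150%/10⌋ = $36,157. Book value $204,890.
Year 2: ⌊$204,890 × 150%/10⌋ = $30,733. Book value $174,157.
Year 3: ⌊$174,157 × 150%/10⌋ = $26,123. Book value $148,034.
Year 4: ⌊$148,034 × 150%/10⌋ = $22,205. Book value $125,829.
Year 5: ⌊$125,829 × 150%/10⌋ = $18,874. Book value $106,955.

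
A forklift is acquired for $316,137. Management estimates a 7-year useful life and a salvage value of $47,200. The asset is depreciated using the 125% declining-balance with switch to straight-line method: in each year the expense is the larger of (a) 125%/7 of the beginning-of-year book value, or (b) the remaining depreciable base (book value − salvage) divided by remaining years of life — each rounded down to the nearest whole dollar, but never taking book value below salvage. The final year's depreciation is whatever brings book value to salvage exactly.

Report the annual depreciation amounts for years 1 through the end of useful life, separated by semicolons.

Depreciable base = $316,137 − $47,200 = $268,937.
Year 1: DB = ⌊$316,137 × 125%/7⌋ = $56,453; SL = ⌊$268,937/7⌋ = $38,419 → take DB $56,453. Book value $259,684.
Year 2: DB = ⌊$259,684 × 125%/7⌋ = $46,372; SL = ⌊$212,484/6⌋ = $35,414 → take DB $46,372. Book value $213,312.
Year 3: DB = ⌊$213,312 × 125%/7⌋ = $38,091; SL = ⌊$166,112/5⌋ = $33,222 → take DB $38,091. Book value $175,221.
Year 4: DB = ⌊$175,221 × 125%/7⌋ = $31,289; SL = ⌊$128,021/4⌋ = $32,005 → take SL $32,005. Book value $143,216.
Year 5: DB = ⌊$143,216 × 125%/7⌋ = $25,574; SL = ⌊$96,016/3⌋ = $32,005 → take SL $32,005. Book value $111,211.
Year 6: DB = ⌊$111,211 × 125%/7⌋ = $19,859; SL = ⌊$64,011/2⌋ = $32,005 → take SL $32,005. Book value $79,206.
Year 7 (final): $79,206 − $47,200 = $32,006. Book value $47,200.

$56,453; $46,372; $38,091; $32,005; $32,005; $32,005; $32,006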